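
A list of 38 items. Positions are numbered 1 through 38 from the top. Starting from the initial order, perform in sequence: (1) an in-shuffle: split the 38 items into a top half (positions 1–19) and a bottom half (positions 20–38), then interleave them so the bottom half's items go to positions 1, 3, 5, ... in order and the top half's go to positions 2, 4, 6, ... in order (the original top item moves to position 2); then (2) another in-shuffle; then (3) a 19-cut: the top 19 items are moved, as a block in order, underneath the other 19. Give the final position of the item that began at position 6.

Track the item from position 6 forward through each operation:
  after op 1 (in-shuffle): 6 → 12
  after op 2 (in-shuffle): 12 → 24
  after op 3 (cut 19): 24 → 5

5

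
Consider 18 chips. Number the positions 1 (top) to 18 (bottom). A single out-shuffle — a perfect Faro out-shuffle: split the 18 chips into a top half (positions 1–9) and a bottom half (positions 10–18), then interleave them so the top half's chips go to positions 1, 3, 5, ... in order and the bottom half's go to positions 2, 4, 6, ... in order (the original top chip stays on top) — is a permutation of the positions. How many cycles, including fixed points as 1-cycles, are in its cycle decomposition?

4

Trace each unvisited position around until it returns:
(1) (2 3 5 9 17 16 14 10) (4 7 13 8 15 12 6 11) (18)
4 cycles in total.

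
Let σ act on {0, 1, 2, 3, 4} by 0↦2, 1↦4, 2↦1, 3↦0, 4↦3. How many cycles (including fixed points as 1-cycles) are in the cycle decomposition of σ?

1

Cycle decomposition: (0 2 1 4 3).
1 cycle.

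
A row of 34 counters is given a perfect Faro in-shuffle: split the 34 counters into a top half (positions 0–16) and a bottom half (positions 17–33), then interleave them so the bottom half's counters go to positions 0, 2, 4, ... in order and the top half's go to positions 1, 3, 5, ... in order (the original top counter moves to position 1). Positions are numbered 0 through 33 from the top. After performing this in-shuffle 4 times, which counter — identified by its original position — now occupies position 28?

Work backwards from position 28, undoing one in-shuffle at a time:
28 ← 31 ← 15 ← 7 ← 3
So the counter now at position 28 started at position 3.

3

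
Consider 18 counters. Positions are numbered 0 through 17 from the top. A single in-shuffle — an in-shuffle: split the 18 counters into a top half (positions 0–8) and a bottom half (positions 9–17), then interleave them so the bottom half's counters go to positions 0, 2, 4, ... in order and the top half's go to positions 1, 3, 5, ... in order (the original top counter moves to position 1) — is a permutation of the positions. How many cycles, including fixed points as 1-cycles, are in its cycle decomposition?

1

Trace each unvisited position around until it returns:
(0 1 3 7 15 12 ... len 18)
1 cycle in total.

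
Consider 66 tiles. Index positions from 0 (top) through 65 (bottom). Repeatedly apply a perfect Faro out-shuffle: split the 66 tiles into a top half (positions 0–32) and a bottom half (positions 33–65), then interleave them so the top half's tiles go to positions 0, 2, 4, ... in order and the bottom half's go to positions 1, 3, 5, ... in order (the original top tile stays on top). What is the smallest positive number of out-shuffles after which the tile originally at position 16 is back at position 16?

12

Follow position 16 under repeated out-shuffles:
16 → 32 → 64 → 63 → 61 → 57 → 49 → 33 → 1 → 2 → 4 → 8 → 16
It first returns after 12 out-shuffles.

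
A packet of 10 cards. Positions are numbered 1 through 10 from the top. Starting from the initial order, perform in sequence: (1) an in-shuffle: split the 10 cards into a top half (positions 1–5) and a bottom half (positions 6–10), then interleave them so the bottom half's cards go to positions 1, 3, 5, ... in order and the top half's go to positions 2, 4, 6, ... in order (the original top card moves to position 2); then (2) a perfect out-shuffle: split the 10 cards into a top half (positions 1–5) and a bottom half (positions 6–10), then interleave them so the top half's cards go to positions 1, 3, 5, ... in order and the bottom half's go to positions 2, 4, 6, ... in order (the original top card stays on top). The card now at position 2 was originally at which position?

3

Undo the operations in reverse order, starting from position 2:
  undo op 2 (out-shuffle, from bottom half): 2 ← 6
  undo op 1 (in-shuffle, from top half): 6 ← 3
So the card at position 2 came from original position 3.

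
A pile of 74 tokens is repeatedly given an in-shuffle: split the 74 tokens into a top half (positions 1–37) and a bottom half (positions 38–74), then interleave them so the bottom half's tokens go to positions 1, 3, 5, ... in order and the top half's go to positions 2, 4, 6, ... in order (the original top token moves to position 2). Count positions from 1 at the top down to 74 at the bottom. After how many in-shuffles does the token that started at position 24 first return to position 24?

20

Follow position 24 under repeated in-shuffles:
24 → 48 → 21 → 42 → 9 → 18 → 36 → 72 → 69 → 63 → 51 → 27 → 54 → 33 → 66 → 57 → 39 → 3 → 6 → 12 → 24
It first returns after 20 in-shuffles.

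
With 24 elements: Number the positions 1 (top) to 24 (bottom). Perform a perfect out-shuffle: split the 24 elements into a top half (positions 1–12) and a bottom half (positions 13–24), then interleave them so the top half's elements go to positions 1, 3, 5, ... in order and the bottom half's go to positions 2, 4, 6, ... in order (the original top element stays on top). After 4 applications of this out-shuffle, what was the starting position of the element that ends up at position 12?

Work backwards from position 12, undoing one out-shuffle at a time:
12 ← 18 ← 21 ← 11 ← 6
So the element now at position 12 started at position 6.

6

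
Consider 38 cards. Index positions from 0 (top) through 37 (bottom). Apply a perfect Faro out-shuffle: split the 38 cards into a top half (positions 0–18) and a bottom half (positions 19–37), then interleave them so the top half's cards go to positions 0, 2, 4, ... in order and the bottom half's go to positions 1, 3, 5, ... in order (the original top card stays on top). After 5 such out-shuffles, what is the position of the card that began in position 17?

Track the card's position through each out-shuffle:
17 → 34 → 31 → 25 → 13 → 26

26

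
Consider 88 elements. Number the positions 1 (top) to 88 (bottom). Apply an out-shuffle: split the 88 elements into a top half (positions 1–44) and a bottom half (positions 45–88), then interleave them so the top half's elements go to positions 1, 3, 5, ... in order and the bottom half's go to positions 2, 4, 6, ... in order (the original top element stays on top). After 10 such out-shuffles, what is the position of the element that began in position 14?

Track the element's position through each out-shuffle:
14 → 27 → 53 → 18 → 35 → 69 → 50 → 12 → 23 → 45 → 2

2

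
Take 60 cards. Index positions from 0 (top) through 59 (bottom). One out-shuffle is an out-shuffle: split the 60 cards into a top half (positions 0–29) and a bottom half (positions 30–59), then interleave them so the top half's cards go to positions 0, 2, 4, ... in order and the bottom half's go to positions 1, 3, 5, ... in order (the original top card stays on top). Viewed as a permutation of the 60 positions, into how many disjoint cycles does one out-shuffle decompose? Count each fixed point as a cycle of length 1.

3

Trace each unvisited position around until it returns:
(0) (1 2 4 8 16 32 ... len 58) (59)
3 cycles in total.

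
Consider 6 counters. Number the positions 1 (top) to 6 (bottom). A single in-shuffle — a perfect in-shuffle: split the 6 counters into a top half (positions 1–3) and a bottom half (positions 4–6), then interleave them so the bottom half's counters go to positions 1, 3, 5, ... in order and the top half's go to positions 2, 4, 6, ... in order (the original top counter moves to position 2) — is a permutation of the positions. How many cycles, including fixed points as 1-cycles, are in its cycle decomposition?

2

Trace each unvisited position around until it returns:
(1 2 4) (3 6 5)
2 cycles in total.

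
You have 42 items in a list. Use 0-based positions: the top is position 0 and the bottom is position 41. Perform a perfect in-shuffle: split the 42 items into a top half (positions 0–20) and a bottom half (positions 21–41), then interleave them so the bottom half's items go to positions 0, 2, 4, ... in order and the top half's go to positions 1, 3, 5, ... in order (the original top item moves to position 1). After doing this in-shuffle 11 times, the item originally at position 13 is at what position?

33

Track the item's position through each in-shuffle:
13 → 27 → 12 → 25 → 8 → 17 → 35 → 28 → 14 → 29 → 16 → 33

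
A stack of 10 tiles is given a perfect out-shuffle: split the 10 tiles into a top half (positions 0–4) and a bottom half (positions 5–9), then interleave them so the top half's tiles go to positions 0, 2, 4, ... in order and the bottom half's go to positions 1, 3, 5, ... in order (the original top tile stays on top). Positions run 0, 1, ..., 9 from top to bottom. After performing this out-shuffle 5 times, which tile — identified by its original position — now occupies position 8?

7

Work backwards from position 8, undoing one out-shuffle at a time:
8 ← 4 ← 2 ← 1 ← 5 ← 7
So the tile now at position 8 started at position 7.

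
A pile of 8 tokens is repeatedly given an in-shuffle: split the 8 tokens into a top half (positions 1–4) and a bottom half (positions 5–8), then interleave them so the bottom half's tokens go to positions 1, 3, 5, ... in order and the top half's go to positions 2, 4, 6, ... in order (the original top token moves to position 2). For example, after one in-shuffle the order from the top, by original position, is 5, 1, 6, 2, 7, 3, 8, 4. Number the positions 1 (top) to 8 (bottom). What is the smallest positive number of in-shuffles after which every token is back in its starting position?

6

The in-shuffle permutes the 8 positions with cycle lengths [2, 6].
Every token is home exactly when every cycle has completed a whole number of laps, i.e. after lcm(2, 6) = 6 in-shuffles.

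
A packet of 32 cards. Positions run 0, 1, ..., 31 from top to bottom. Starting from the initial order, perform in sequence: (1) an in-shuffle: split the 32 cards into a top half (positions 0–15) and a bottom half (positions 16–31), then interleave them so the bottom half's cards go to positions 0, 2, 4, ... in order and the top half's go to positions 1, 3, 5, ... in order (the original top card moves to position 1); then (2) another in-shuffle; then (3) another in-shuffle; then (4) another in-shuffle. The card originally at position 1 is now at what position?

Track the card from position 1 forward through each operation:
  after op 1 (in-shuffle): 1 → 3
  after op 2 (in-shuffle): 3 → 7
  after op 3 (in-shuffle): 7 → 15
  after op 4 (in-shuffle): 15 → 31

31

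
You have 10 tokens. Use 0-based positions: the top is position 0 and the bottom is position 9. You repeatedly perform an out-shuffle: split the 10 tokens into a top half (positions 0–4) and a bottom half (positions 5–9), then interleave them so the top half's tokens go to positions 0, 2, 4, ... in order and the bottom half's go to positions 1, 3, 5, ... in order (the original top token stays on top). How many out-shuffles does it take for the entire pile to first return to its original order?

6

The out-shuffle permutes the 10 positions with cycle lengths [1, 1, 2, 6].
Every token is home exactly when every cycle has completed a whole number of laps, i.e. after lcm(1, 2, 6) = 6 out-shuffles.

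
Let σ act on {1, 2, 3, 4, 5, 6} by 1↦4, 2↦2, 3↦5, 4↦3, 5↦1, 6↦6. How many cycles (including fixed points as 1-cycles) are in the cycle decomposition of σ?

Cycle decomposition: (1 4 3 5) (2) (6).
3 cycles.

3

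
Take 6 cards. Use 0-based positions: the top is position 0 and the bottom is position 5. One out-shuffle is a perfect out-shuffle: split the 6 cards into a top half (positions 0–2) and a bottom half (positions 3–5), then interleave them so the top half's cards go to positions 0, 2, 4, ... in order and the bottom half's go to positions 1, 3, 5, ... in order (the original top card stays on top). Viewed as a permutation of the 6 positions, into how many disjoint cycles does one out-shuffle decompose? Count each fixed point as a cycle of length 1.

3

Trace each unvisited position around until it returns:
(0) (1 2 4 3) (5)
3 cycles in total.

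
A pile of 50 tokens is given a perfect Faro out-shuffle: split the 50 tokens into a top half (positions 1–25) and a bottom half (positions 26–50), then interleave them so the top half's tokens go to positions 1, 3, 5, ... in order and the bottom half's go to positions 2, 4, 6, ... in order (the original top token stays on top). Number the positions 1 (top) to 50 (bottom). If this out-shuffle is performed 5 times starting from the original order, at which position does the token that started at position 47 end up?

3

Track the token's position through each out-shuffle:
47 → 44 → 38 → 26 → 2 → 3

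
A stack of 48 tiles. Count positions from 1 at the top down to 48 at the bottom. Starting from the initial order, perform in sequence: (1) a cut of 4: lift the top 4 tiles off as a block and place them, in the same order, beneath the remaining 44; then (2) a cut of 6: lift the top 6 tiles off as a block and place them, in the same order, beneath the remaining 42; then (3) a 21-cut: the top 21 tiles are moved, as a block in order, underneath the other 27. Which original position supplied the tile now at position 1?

32

Undo the operations in reverse order, starting from position 1:
  undo op 3 (cut 21): 1 ← 22
  undo op 2 (cut 6): 22 ← 28
  undo op 1 (cut 4): 28 ← 32
So the tile at position 1 came from original position 32.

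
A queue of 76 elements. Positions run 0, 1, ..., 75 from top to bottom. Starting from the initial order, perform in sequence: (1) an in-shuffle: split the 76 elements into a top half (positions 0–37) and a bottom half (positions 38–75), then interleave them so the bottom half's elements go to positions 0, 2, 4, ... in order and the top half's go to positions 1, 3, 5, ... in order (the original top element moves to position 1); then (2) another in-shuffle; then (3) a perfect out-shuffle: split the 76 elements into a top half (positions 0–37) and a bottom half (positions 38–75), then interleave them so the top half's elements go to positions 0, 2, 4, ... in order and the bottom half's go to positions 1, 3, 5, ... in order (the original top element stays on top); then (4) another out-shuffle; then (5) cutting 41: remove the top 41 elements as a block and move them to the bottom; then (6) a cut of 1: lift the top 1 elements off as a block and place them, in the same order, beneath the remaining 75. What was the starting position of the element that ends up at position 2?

Undo the operations in reverse order, starting from position 2:
  undo op 6 (cut 1): 2 ← 3
  undo op 5 (cut 41): 3 ← 44
  undo op 4 (out-shuffle, from top half): 44 ← 22
  undo op 3 (out-shuffle, from top half): 22 ← 11
  undo op 2 (in-shuffle, from top half): 11 ← 5
  undo op 1 (in-shuffle, from top half): 5 ← 2
So the element at position 2 came from original position 2.

2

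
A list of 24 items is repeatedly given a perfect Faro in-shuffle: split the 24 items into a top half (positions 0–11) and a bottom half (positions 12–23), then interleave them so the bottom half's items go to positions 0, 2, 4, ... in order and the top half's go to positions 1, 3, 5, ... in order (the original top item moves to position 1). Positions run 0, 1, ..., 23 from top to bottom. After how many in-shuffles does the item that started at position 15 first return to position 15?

20

Follow position 15 under repeated in-shuffles:
15 → 6 → 13 → 2 → 5 → 11 → 23 → 22 → 20 → 16 → 8 → 17 → 10 → 21 → 18 → 12 → 0 → 1 → 3 → 7 → 15
It first returns after 20 in-shuffles.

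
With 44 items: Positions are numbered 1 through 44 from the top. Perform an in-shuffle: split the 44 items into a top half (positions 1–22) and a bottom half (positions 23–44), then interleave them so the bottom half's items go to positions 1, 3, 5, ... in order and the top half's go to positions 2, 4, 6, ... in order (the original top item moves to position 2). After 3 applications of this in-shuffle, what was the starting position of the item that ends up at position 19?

Work backwards from position 19, undoing one in-shuffle at a time:
19 ← 32 ← 16 ← 8
So the item now at position 19 started at position 8.

8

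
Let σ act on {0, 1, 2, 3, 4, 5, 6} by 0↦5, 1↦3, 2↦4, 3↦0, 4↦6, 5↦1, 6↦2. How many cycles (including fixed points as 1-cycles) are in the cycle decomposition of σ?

Cycle decomposition: (0 5 1 3) (2 4 6).
2 cycles.

2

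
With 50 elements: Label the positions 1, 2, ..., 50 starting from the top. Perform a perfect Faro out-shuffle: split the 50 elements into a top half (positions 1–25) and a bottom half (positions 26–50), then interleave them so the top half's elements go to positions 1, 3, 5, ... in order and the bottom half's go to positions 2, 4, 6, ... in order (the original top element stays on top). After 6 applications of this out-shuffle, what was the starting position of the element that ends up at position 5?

Work backwards from position 5, undoing one out-shuffle at a time:
5 ← 3 ← 2 ← 26 ← 38 ← 44 ← 47
So the element now at position 5 started at position 47.

47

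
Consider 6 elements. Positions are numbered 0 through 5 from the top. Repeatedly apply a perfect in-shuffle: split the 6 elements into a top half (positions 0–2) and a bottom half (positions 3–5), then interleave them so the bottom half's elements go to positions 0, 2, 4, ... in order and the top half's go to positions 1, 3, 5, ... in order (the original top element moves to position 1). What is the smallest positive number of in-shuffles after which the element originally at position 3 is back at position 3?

3

Follow position 3 under repeated in-shuffles:
3 → 0 → 1 → 3
It first returns after 3 in-shuffles.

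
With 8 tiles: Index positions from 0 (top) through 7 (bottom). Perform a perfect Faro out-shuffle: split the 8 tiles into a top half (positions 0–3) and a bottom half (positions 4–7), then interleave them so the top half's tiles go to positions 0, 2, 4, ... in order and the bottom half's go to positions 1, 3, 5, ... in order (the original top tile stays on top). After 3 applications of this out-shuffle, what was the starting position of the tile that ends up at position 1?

Work backwards from position 1, undoing one out-shuffle at a time:
1 ← 4 ← 2 ← 1
So the tile now at position 1 started at position 1.

1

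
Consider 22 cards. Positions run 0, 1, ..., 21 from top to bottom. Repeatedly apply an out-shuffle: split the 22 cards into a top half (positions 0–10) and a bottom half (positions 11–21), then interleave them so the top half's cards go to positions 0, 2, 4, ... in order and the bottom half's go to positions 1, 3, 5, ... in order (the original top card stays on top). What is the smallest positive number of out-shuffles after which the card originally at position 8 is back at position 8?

6

Follow position 8 under repeated out-shuffles:
8 → 16 → 11 → 1 → 2 → 4 → 8
It first returns after 6 out-shuffles.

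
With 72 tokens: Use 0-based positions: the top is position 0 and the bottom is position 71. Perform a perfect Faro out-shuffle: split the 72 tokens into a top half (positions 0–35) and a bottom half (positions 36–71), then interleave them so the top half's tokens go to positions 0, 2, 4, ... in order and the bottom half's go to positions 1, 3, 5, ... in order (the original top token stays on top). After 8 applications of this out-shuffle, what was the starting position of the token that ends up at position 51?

21

Work backwards from position 51, undoing one out-shuffle at a time:
51 ← 61 ← 66 ← 33 ← 52 ← 26 ← 13 ← 42 ← 21
So the token now at position 51 started at position 21.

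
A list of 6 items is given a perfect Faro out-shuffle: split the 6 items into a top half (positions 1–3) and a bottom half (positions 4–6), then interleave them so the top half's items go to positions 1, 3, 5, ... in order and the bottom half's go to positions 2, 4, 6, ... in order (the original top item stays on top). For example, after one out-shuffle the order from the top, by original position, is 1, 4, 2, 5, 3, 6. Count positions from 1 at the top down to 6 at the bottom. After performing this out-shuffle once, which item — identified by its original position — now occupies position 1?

1

Work backwards from position 1, undoing one out-shuffle at a time:
1 ← 1
So the item now at position 1 started at position 1.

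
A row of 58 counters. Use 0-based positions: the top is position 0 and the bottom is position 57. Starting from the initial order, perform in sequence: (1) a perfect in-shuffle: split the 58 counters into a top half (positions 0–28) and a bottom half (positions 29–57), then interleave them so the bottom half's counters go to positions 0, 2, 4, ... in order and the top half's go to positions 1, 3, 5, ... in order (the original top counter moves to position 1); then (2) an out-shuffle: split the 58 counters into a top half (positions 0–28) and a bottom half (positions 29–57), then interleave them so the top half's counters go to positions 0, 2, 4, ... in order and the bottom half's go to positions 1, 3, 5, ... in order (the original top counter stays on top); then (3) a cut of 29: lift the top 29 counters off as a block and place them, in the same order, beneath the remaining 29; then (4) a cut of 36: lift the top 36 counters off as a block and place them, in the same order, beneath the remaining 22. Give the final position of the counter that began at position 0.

53

Track the counter from position 0 forward through each operation:
  after op 1 (in-shuffle): 0 → 1
  after op 2 (out-shuffle): 1 → 2
  after op 3 (cut 29): 2 → 31
  after op 4 (cut 36): 31 → 53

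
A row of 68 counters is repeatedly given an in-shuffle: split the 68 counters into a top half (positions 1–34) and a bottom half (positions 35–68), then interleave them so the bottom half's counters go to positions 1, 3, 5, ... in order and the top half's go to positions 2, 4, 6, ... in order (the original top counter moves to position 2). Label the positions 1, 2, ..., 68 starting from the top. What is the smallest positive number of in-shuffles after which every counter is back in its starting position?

22

The in-shuffle permutes the 68 positions with cycle lengths [2, 11, 11, 22, 22].
Every counter is home exactly when every cycle has completed a whole number of laps, i.e. after lcm(2, 11, 22) = 22 in-shuffles.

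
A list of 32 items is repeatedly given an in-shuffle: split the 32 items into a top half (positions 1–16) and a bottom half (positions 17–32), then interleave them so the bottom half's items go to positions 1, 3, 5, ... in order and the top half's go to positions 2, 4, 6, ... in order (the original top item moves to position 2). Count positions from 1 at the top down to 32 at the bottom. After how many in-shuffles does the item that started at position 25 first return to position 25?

Follow position 25 under repeated in-shuffles:
25 → 17 → 1 → 2 → 4 → 8 → 16 → 32 → 31 → 29 → 25
It first returns after 10 in-shuffles.

10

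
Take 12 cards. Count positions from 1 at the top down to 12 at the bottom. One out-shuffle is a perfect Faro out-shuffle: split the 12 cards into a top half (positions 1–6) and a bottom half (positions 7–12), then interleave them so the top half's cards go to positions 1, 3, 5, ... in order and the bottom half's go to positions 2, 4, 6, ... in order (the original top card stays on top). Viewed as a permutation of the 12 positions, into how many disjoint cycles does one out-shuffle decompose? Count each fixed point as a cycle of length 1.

3

Trace each unvisited position around until it returns:
(1) (2 3 5 9 6 11 10 8 4 7) (12)
3 cycles in total.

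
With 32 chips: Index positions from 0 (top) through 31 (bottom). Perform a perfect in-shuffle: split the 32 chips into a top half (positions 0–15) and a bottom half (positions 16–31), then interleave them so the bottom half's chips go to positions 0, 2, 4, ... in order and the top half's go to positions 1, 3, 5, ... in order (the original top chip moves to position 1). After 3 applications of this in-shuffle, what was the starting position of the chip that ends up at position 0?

28

Work backwards from position 0, undoing one in-shuffle at a time:
0 ← 16 ← 24 ← 28
So the chip now at position 0 started at position 28.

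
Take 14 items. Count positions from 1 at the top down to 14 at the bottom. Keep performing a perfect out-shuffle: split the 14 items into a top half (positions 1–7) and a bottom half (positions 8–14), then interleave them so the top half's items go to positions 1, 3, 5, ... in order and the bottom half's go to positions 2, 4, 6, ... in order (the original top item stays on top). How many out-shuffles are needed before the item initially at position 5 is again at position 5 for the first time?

Follow position 5 under repeated out-shuffles:
5 → 9 → 4 → 7 → 13 → 12 → 10 → 6 → 11 → 8 → 2 → 3 → 5
It first returns after 12 out-shuffles.

12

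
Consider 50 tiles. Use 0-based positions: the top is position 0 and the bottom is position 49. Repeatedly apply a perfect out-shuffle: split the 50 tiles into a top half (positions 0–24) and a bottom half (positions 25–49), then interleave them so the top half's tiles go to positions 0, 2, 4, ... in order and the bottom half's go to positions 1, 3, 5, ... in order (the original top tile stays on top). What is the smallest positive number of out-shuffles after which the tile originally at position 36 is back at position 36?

21

Follow position 36 under repeated out-shuffles:
36 → 23 → 46 → 43 → 37 → 25 → 1 → 2 → ... → 36 (length 21)
It first returns after 21 out-shuffles.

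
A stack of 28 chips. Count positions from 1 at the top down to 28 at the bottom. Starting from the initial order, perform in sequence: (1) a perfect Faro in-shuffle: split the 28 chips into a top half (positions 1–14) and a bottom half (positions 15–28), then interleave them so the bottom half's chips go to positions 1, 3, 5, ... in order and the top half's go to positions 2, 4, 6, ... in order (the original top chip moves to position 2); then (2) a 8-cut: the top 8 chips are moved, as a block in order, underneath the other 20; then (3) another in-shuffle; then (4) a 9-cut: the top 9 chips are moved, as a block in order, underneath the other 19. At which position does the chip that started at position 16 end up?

Track the chip from position 16 forward through each operation:
  after op 1 (in-shuffle): 16 → 3
  after op 2 (cut 8): 3 → 23
  after op 3 (in-shuffle): 23 → 17
  after op 4 (cut 9): 17 → 8

8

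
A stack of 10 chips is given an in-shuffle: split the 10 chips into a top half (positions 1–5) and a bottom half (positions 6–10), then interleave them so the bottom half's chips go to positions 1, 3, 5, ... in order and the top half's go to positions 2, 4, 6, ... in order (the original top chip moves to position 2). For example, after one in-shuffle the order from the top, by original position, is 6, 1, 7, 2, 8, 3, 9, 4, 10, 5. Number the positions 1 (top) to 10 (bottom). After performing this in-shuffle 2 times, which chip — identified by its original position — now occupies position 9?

Work backwards from position 9, undoing one in-shuffle at a time:
9 ← 10 ← 5
So the chip now at position 9 started at position 5.

5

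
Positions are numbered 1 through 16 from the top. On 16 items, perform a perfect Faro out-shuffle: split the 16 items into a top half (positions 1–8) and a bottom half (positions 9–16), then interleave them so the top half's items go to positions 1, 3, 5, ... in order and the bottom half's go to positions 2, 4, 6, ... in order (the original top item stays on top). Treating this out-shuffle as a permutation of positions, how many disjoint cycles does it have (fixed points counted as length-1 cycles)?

6

Trace each unvisited position around until it returns:
(1) (2 3 5 9) (4 7 13 10) (6 11) (8 15 14 12) (16)
6 cycles in total.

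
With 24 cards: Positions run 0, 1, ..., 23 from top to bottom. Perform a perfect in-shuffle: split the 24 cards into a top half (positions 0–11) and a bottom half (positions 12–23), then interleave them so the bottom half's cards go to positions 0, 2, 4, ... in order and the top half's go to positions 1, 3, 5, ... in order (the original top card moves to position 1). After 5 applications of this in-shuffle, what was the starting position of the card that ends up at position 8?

11

Work backwards from position 8, undoing one in-shuffle at a time:
8 ← 16 ← 20 ← 22 ← 23 ← 11
So the card now at position 8 started at position 11.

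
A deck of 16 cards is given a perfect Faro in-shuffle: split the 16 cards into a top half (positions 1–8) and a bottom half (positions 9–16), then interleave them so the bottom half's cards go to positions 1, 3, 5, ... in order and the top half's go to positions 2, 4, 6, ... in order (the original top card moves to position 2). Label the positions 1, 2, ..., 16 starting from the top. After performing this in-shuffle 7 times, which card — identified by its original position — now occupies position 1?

Work backwards from position 1, undoing one in-shuffle at a time:
1 ← 9 ← 13 ← 15 ← 16 ← 8 ← 4 ← 2
So the card now at position 1 started at position 2.

2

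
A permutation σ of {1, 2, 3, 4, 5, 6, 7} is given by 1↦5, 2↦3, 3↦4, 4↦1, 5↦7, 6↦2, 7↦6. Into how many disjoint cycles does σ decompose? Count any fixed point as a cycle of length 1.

1

Cycle decomposition: (1 5 7 6 2 3 4).
1 cycle.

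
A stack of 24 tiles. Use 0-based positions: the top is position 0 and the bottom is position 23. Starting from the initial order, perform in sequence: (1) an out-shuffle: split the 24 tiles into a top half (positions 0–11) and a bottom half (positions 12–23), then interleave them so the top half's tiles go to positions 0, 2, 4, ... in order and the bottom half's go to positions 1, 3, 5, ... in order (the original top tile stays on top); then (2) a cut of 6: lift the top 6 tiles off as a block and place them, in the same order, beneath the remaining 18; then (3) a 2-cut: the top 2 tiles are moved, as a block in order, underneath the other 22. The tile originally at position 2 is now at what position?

20

Track the tile from position 2 forward through each operation:
  after op 1 (out-shuffle): 2 → 4
  after op 2 (cut 6): 4 → 22
  after op 3 (cut 2): 22 → 20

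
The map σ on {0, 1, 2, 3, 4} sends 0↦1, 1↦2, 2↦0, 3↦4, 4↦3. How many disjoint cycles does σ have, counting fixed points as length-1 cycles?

Cycle decomposition: (0 1 2) (3 4).
2 cycles.

2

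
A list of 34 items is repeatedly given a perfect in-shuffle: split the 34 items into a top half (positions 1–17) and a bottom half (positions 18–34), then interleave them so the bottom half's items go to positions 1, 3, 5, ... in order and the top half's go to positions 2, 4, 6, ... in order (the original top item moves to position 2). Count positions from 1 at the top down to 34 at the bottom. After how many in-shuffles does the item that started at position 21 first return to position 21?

4

Follow position 21 under repeated in-shuffles:
21 → 7 → 14 → 28 → 21
It first returns after 4 in-shuffles.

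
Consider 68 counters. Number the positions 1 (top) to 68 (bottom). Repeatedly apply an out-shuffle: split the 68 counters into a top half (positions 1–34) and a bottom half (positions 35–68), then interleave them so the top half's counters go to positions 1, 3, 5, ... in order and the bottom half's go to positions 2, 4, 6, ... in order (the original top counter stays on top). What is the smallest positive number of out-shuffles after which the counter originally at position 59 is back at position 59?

66

Follow position 59 under repeated out-shuffles:
59 → 50 → 32 → 63 → 58 → 48 → 28 → 55 → ... → 59 (length 66)
It first returns after 66 out-shuffles.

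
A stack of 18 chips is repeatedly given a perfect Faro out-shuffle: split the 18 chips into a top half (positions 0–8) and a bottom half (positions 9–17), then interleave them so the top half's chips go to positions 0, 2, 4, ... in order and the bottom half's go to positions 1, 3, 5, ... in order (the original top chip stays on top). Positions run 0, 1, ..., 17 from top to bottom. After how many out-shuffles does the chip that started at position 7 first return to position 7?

8

Follow position 7 under repeated out-shuffles:
7 → 14 → 11 → 5 → 10 → 3 → 6 → 12 → 7
It first returns after 8 out-shuffles.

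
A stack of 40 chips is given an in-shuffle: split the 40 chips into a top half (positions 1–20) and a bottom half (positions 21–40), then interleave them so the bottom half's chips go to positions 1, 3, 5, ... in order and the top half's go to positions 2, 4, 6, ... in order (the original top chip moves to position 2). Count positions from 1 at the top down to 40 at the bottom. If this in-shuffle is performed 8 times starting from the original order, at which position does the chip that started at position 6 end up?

19

Track the chip's position through each in-shuffle:
6 → 12 → 24 → 7 → 14 → 28 → 15 → 30 → 19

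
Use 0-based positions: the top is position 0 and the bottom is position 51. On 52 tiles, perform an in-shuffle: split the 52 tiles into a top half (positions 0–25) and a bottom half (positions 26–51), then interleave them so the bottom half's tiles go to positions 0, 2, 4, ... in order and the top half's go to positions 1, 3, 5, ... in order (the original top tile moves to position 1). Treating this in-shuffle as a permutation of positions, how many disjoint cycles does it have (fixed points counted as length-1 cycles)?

1

Trace each unvisited position around until it returns:
(0 1 3 7 15 31 ... len 52)
1 cycle in total.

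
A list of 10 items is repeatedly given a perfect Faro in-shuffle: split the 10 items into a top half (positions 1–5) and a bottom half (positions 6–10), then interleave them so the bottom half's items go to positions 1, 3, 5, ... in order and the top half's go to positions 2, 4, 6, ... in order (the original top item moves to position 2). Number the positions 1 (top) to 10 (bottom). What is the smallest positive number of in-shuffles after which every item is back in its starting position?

10

The in-shuffle permutes the 10 positions with cycle lengths [10].
Every item is home exactly when every cycle has completed a whole number of laps, i.e. after lcm(10) = 10 in-shuffles.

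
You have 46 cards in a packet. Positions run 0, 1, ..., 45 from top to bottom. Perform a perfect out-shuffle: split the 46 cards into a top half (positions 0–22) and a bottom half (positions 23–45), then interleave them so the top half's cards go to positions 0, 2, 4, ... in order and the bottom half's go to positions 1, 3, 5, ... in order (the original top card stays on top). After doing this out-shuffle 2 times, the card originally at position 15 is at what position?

15

Track the card's position through each out-shuffle:
15 → 30 → 15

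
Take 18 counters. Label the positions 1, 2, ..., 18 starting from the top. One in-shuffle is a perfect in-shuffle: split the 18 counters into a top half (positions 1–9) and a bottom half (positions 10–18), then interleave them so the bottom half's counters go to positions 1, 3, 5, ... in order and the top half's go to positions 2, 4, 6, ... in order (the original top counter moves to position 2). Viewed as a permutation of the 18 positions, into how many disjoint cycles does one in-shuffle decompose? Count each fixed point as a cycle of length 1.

Trace each unvisited position around until it returns:
(1 2 4 8 16 13 ... len 18)
1 cycle in total.

1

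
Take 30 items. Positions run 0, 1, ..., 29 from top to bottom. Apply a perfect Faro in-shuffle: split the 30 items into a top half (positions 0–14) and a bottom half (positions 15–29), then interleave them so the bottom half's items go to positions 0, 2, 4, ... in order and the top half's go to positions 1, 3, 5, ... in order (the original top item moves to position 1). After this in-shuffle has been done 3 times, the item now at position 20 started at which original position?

Work backwards from position 20, undoing one in-shuffle at a time:
20 ← 25 ← 12 ← 21
So the item now at position 20 started at position 21.

21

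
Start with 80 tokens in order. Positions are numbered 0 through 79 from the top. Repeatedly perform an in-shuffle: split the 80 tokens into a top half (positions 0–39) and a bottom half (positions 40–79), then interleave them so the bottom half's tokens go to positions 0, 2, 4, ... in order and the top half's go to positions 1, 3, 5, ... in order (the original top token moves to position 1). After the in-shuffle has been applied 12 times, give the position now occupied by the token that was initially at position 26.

26

Track the token's position through each in-shuffle:
26 → 53 → 26 → 53 → 26 → 53 → 26 → 53 → 26 → 53 → 26 → 53 → 26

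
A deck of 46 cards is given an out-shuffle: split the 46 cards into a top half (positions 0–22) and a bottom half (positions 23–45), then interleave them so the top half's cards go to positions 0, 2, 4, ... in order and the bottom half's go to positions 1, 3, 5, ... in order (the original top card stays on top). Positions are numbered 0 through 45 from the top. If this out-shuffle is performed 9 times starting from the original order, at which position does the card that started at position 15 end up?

30

Track the card's position through each out-shuffle:
15 → 30 → 15 → 30 → 15 → 30 → 15 → 30 → 15 → 30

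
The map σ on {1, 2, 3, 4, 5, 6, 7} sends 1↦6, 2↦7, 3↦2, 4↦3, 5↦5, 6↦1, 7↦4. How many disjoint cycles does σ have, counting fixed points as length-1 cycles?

3

Cycle decomposition: (1 6) (2 7 4 3) (5).
3 cycles.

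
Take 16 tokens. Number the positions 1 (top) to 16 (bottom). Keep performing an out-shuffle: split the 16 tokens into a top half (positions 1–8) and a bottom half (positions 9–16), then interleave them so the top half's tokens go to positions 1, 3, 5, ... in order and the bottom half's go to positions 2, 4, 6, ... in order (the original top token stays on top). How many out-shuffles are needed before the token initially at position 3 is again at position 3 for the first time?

Follow position 3 under repeated out-shuffles:
3 → 5 → 9 → 2 → 3
It first returns after 4 out-shuffles.

4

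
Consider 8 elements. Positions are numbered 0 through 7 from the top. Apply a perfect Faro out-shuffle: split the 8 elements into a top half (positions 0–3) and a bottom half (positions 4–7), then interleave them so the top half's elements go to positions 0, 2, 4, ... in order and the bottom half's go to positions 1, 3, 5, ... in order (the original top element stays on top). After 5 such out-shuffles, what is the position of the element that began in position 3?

5

Track the element's position through each out-shuffle:
3 → 6 → 5 → 3 → 6 → 5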